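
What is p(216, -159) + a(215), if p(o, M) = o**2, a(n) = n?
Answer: 46871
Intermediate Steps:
p(216, -159) + a(215) = 216**2 + 215 = 46656 + 215 = 46871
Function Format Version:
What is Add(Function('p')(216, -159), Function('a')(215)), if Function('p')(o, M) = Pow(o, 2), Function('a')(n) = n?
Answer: 46871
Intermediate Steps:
Add(Function('p')(216, -159), Function('a')(215)) = Add(Pow(216, 2), 215) = Add(46656, 215) = 46871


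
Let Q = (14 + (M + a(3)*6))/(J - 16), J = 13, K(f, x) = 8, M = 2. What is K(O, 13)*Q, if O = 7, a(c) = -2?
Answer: -32/3 ≈ -10.667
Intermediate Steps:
Q = -4/3 (Q = (14 + (2 - 2*6))/(13 - 16) = (14 + (2 - 12))/(-3) = (14 - 10)*(-⅓) = 4*(-⅓) = -4/3 ≈ -1.3333)
K(O, 13)*Q = 8*(-4/3) = -32/3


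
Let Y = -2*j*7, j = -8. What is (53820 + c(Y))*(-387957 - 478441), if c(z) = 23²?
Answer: -47087864902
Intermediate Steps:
Y = 112 (Y = -2*(-8)*7 = 16*7 = 112)
c(z) = 529
(53820 + c(Y))*(-387957 - 478441) = (53820 + 529)*(-387957 - 478441) = 54349*(-866398) = -47087864902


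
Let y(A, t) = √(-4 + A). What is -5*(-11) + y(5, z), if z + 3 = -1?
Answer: 56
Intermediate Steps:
z = -4 (z = -3 - 1 = -4)
-5*(-11) + y(5, z) = -5*(-11) + √(-4 + 5) = 55 + √1 = 55 + 1 = 56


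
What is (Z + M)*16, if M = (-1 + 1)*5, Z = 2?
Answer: 32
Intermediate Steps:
M = 0 (M = 0*5 = 0)
(Z + M)*16 = (2 + 0)*16 = 2*16 = 32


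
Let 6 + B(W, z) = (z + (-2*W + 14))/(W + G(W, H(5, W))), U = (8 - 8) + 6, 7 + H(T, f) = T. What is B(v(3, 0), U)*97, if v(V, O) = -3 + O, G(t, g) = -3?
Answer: -3007/3 ≈ -1002.3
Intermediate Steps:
H(T, f) = -7 + T
U = 6 (U = 0 + 6 = 6)
B(W, z) = -6 + (14 + z - 2*W)/(-3 + W) (B(W, z) = -6 + (z + (-2*W + 14))/(W - 3) = -6 + (z + (14 - 2*W))/(-3 + W) = -6 + (14 + z - 2*W)/(-3 + W))
B(v(3, 0), U)*97 = ((32 + 6 - 8*(-3 + 0))/(-3 + (-3 + 0)))*97 = ((32 + 6 - 8*(-3))/(-3 - 3))*97 = ((32 + 6 + 24)/(-6))*97 = -⅙*62*97 = -31/3*97 = -3007/3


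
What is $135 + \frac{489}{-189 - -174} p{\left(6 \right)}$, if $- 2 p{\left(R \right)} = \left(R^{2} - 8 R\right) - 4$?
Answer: $- \frac{629}{5} \approx -125.8$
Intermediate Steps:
$p{\left(R \right)} = 2 + 4 R - \frac{R^{2}}{2}$ ($p{\left(R \right)} = - \frac{\left(R^{2} - 8 R\right) - 4}{2} = - \frac{-4 + R^{2} - 8 R}{2} = 2 + 4 R - \frac{R^{2}}{2}$)
$135 + \frac{489}{-189 - -174} p{\left(6 \right)} = 135 + \frac{489}{-189 - -174} \left(2 + 4 \cdot 6 - \frac{6^{2}}{2}\right) = 135 + \frac{489}{-189 + 174} \left(2 + 24 - 18\right) = 135 + \frac{489}{-15} \left(2 + 24 - 18\right) = 135 + 489 \left(- \frac{1}{15}\right) 8 = 135 - \frac{1304}{5} = - \frac{629}{5}$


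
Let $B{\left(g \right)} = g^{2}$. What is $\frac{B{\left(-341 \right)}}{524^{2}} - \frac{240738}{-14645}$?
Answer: $\frac{67803812333}{4021165520} \approx 16.862$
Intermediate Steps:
$\frac{B{\left(-341 \right)}}{524^{2}} - \frac{240738}{-14645} = \frac{\left(-341\right)^{2}}{524^{2}} - \frac{240738}{-14645} = \frac{116281}{274576} - - \frac{240738}{14645} = 116281 \cdot \frac{1}{274576} + \frac{240738}{14645} = \frac{116281}{274576} + \frac{240738}{14645} = \frac{67803812333}{4021165520}$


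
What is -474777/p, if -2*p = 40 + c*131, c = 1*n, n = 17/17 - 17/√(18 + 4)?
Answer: -3572222148/4316227 - 2114656758*√22/4316227 ≈ -3125.6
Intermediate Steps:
n = 1 - 17*√22/22 (n = 17*(1/17) - 17*√22/22 = 1 - 17*√22/22 ≈ -2.6244)
c = 1 - 17*√22/22 (c = 1*(1 - 17*√22/22) = 1 - 17*√22/22 ≈ -2.6244)
p = -171/2 + 2227*√22/44 (p = -(40 + (1 - 17*√22/22)*131)/2 = -(40 + (131 - 2227*√22/22))/2 = -(171 - 2227*√22/22)/2 = -171/2 + 2227*√22/44 ≈ 151.90)
-474777/p = -474777/(-171/2 + 2227*√22/44)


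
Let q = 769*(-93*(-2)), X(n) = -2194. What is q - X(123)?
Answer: 145228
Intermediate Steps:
q = 143034 (q = 769*186 = 143034)
q - X(123) = 143034 - 1*(-2194) = 143034 + 2194 = 145228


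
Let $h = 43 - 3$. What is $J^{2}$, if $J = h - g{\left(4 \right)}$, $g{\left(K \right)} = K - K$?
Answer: $1600$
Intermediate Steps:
$h = 40$ ($h = 43 - 3 = 40$)
$g{\left(K \right)} = 0$
$J = 40$ ($J = 40 - 0 = 40 + 0 = 40$)
$J^{2} = 40^{2} = 1600$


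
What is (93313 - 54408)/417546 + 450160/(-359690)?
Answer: -17396876791/15018712074 ≈ -1.1583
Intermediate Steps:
(93313 - 54408)/417546 + 450160/(-359690) = 38905*(1/417546) + 450160*(-1/359690) = 38905/417546 - 45016/35969 = -17396876791/15018712074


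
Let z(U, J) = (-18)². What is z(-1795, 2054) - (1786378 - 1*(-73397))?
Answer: -1859451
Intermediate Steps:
z(U, J) = 324
z(-1795, 2054) - (1786378 - 1*(-73397)) = 324 - (1786378 - 1*(-73397)) = 324 - (1786378 + 73397) = 324 - 1*1859775 = 324 - 1859775 = -1859451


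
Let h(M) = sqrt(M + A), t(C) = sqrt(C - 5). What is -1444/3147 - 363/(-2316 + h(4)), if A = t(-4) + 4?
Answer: -1444/3147 + 363/(2316 - sqrt(8 + 3*I)) ≈ -0.30192 + 3.5383e-5*I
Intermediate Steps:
t(C) = sqrt(-5 + C)
A = 4 + 3*I (A = sqrt(-5 - 4) + 4 = sqrt(-9) + 4 = 3*I + 4 = 4 + 3*I ≈ 4.0 + 3.0*I)
h(M) = sqrt(4 + M + 3*I) (h(M) = sqrt(M + (4 + 3*I)) = sqrt(4 + M + 3*I))
-1444/3147 - 363/(-2316 + h(4)) = -1444/3147 - 363/(-2316 + sqrt(4 + 4 + 3*I)) = -1444*1/3147 - 363/(-2316 + sqrt(8 + 3*I)) = -1444/3147 - 363/(-2316 + sqrt(8 + 3*I))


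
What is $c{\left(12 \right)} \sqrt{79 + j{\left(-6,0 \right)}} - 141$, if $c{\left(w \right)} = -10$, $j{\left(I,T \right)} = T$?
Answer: $-141 - 10 \sqrt{79} \approx -229.88$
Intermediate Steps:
$c{\left(12 \right)} \sqrt{79 + j{\left(-6,0 \right)}} - 141 = - 10 \sqrt{79 + 0} - 141 = - 10 \sqrt{79} - 141 = -141 - 10 \sqrt{79}$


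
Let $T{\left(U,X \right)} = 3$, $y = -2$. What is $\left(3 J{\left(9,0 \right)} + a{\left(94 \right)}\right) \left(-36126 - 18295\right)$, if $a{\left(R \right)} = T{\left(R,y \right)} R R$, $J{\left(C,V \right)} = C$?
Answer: $-1444061235$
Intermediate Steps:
$a{\left(R \right)} = 3 R^{2}$ ($a{\left(R \right)} = 3 R R = 3 R^{2}$)
$\left(3 J{\left(9,0 \right)} + a{\left(94 \right)}\right) \left(-36126 - 18295\right) = \left(3 \cdot 9 + 3 \cdot 94^{2}\right) \left(-36126 - 18295\right) = \left(27 + 3 \cdot 8836\right) \left(-54421\right) = \left(27 + 26508\right) \left(-54421\right) = 26535 \left(-54421\right) = -1444061235$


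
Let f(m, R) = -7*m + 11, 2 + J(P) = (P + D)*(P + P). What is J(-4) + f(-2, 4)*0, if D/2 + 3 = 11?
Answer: -98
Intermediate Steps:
D = 16 (D = -6 + 2*11 = -6 + 22 = 16)
J(P) = -2 + 2*P*(16 + P) (J(P) = -2 + (P + 16)*(P + P) = -2 + (16 + P)*(2*P) = -2 + 2*P*(16 + P))
f(m, R) = 11 - 7*m
J(-4) + f(-2, 4)*0 = (-2 + 2*(-4)**2 + 32*(-4)) + (11 - 7*(-2))*0 = (-2 + 2*16 - 128) + (11 + 14)*0 = (-2 + 32 - 128) + 25*0 = -98 + 0 = -98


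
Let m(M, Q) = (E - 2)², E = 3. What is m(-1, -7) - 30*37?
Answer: -1109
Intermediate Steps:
m(M, Q) = 1 (m(M, Q) = (3 - 2)² = 1² = 1)
m(-1, -7) - 30*37 = 1 - 30*37 = 1 - 1110 = -1109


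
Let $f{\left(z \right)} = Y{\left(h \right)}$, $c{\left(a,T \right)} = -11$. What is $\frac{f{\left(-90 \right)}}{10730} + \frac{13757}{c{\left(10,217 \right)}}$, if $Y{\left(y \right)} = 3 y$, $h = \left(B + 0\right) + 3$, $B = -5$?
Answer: $- \frac{73806338}{59015} \approx -1250.6$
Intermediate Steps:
$h = -2$ ($h = \left(-5 + 0\right) + 3 = -5 + 3 = -2$)
$f{\left(z \right)} = -6$ ($f{\left(z \right)} = 3 \left(-2\right) = -6$)
$\frac{f{\left(-90 \right)}}{10730} + \frac{13757}{c{\left(10,217 \right)}} = - \frac{6}{10730} + \frac{13757}{-11} = \left(-6\right) \frac{1}{10730} + 13757 \left(- \frac{1}{11}\right) = - \frac{3}{5365} - \frac{13757}{11} = - \frac{73806338}{59015}$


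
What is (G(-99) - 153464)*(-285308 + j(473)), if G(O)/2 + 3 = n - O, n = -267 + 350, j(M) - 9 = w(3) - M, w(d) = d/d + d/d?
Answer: 43753101620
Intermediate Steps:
w(d) = 2 (w(d) = 1 + 1 = 2)
j(M) = 11 - M (j(M) = 9 + (2 - M) = 11 - M)
n = 83
G(O) = 160 - 2*O (G(O) = -6 + 2*(83 - O) = -6 + (166 - 2*O) = 160 - 2*O)
(G(-99) - 153464)*(-285308 + j(473)) = ((160 - 2*(-99)) - 153464)*(-285308 + (11 - 1*473)) = ((160 + 198) - 153464)*(-285308 + (11 - 473)) = (358 - 153464)*(-285308 - 462) = -153106*(-285770) = 43753101620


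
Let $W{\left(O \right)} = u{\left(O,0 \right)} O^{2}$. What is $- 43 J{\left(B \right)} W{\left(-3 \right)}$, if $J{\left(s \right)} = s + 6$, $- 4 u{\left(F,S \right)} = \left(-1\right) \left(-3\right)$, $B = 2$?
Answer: $2322$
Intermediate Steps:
$u{\left(F,S \right)} = - \frac{3}{4}$ ($u{\left(F,S \right)} = - \frac{\left(-1\right) \left(-3\right)}{4} = \left(- \frac{1}{4}\right) 3 = - \frac{3}{4}$)
$W{\left(O \right)} = - \frac{3 O^{2}}{4}$
$J{\left(s \right)} = 6 + s$
$- 43 J{\left(B \right)} W{\left(-3 \right)} = - 43 \left(6 + 2\right) \left(- \frac{3 \left(-3\right)^{2}}{4}\right) = \left(-43\right) 8 \left(\left(- \frac{3}{4}\right) 9\right) = \left(-344\right) \left(- \frac{27}{4}\right) = 2322$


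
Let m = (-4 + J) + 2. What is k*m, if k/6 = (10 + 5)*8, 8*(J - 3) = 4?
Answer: 1080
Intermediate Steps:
J = 7/2 (J = 3 + (⅛)*4 = 3 + ½ = 7/2 ≈ 3.5000)
k = 720 (k = 6*((10 + 5)*8) = 6*(15*8) = 6*120 = 720)
m = 3/2 (m = (-4 + 7/2) + 2 = -½ + 2 = 3/2 ≈ 1.5000)
k*m = 720*(3/2) = 1080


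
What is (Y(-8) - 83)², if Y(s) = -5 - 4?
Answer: 8464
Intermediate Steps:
Y(s) = -9
(Y(-8) - 83)² = (-9 - 83)² = (-92)² = 8464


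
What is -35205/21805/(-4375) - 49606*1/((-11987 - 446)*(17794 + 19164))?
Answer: 122993606636/257851476010625 ≈ 0.00047699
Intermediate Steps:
-35205/21805/(-4375) - 49606*1/((-11987 - 446)*(17794 + 19164)) = -35205*1/21805*(-1/4375) - 49606/(36958*(-12433)) = -7041/4361*(-1/4375) - 49606/(-459498814) = 7041/19079375 - 49606*(-1/459498814) = 7041/19079375 + 1459/13514671 = 122993606636/257851476010625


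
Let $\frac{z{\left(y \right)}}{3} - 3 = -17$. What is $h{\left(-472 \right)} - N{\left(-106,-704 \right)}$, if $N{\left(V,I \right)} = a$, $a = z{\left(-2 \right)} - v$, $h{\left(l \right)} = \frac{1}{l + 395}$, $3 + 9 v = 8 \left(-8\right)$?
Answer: $\frac{23938}{693} \approx 34.543$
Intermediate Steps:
$z{\left(y \right)} = -42$ ($z{\left(y \right)} = 9 + 3 \left(-17\right) = 9 - 51 = -42$)
$v = - \frac{67}{9}$ ($v = - \frac{1}{3} + \frac{8 \left(-8\right)}{9} = - \frac{1}{3} + \frac{1}{9} \left(-64\right) = - \frac{1}{3} - \frac{64}{9} = - \frac{67}{9} \approx -7.4444$)
$h{\left(l \right)} = \frac{1}{395 + l}$
$a = - \frac{311}{9}$ ($a = -42 - - \frac{67}{9} = -42 + \frac{67}{9} = - \frac{311}{9} \approx -34.556$)
$N{\left(V,I \right)} = - \frac{311}{9}$
$h{\left(-472 \right)} - N{\left(-106,-704 \right)} = \frac{1}{395 - 472} - - \frac{311}{9} = \frac{1}{-77} + \frac{311}{9} = - \frac{1}{77} + \frac{311}{9} = \frac{23938}{693}$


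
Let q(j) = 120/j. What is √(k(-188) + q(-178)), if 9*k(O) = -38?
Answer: I*√349058/267 ≈ 2.2128*I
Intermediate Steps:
k(O) = -38/9 (k(O) = (⅑)*(-38) = -38/9)
√(k(-188) + q(-178)) = √(-38/9 + 120/(-178)) = √(-38/9 + 120*(-1/178)) = √(-38/9 - 60/89) = √(-3922/801) = I*√349058/267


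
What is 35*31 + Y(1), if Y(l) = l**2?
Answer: 1086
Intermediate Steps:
35*31 + Y(1) = 35*31 + 1**2 = 1085 + 1 = 1086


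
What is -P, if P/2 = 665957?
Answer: -1331914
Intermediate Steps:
P = 1331914 (P = 2*665957 = 1331914)
-P = -1*1331914 = -1331914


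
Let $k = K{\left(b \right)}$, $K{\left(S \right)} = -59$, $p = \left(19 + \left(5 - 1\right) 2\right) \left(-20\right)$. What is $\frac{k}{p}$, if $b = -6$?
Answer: $\frac{59}{540} \approx 0.10926$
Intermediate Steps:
$p = -540$ ($p = \left(19 + 4 \cdot 2\right) \left(-20\right) = \left(19 + 8\right) \left(-20\right) = 27 \left(-20\right) = -540$)
$k = -59$
$\frac{k}{p} = - \frac{59}{-540} = \left(-59\right) \left(- \frac{1}{540}\right) = \frac{59}{540}$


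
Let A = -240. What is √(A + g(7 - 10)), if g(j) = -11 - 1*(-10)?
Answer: I*√241 ≈ 15.524*I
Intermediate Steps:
g(j) = -1 (g(j) = -11 + 10 = -1)
√(A + g(7 - 10)) = √(-240 - 1) = √(-241) = I*√241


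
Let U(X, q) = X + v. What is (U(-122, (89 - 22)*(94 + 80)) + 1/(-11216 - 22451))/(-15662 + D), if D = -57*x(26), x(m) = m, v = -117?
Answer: 4023207/288593524 ≈ 0.013941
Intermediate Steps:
U(X, q) = -117 + X (U(X, q) = X - 117 = -117 + X)
D = -1482 (D = -57*26 = -1482)
(U(-122, (89 - 22)*(94 + 80)) + 1/(-11216 - 22451))/(-15662 + D) = ((-117 - 122) + 1/(-11216 - 22451))/(-15662 - 1482) = (-239 + 1/(-33667))/(-17144) = (-239 - 1/33667)*(-1/17144) = -8046414/33667*(-1/17144) = 4023207/288593524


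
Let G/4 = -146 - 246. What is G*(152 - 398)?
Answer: 385728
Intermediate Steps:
G = -1568 (G = 4*(-146 - 246) = 4*(-392) = -1568)
G*(152 - 398) = -1568*(152 - 398) = -1568*(-246) = 385728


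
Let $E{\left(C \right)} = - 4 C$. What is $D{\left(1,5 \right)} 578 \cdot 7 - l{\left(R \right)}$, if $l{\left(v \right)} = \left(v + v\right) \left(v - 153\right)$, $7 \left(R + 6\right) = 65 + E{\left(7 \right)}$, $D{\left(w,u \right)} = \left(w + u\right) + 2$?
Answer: $\frac{1575272}{49} \approx 32148.0$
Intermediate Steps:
$D{\left(w,u \right)} = 2 + u + w$ ($D{\left(w,u \right)} = \left(u + w\right) + 2 = 2 + u + w$)
$R = - \frac{5}{7}$ ($R = -6 + \frac{65 - 28}{7} = -6 + \frac{1}{7} \cdot 37 = -6 + \frac{37}{7} = - \frac{5}{7} \approx -0.71429$)
$l{\left(v \right)} = 2 v \left(-153 + v\right)$
$D{\left(1,5 \right)} 578 \cdot 7 - l{\left(R \right)} = \left(2 + 5 + 1\right) 578 \cdot 7 - 2 \left(- \frac{5}{7}\right) \left(-153 - \frac{5}{7}\right) = 8 \cdot 4046 - 2 \left(- \frac{5}{7}\right) \left(- \frac{1076}{7}\right) = 32368 - \frac{10760}{49} = \frac{1575272}{49}$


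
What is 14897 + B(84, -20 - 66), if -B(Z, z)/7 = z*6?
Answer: 18509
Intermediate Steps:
B(Z, z) = -42*z (B(Z, z) = -7*z*6 = -42*z)
14897 + B(84, -20 - 66) = 14897 - 42*(-20 - 66) = 14897 - 42*(-86) = 14897 + 3612 = 18509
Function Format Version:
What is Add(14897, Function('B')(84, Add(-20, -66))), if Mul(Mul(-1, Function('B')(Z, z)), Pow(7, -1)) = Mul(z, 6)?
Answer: 18509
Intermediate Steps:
Function('B')(Z, z) = Mul(-42, z) (Function('B')(Z, z) = Mul(-7, Mul(z, 6)) = Mul(-7, Mul(6, z)) = Mul(-42, z))
Add(14897, Function('B')(84, Add(-20, -66))) = Add(14897, Mul(-42, Add(-20, -66))) = Add(14897, Mul(-42, -86)) = Add(14897, 3612) = 18509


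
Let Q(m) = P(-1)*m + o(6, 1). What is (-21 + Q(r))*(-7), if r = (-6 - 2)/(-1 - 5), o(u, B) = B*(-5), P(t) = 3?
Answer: 154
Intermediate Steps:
o(u, B) = -5*B
r = 4/3 (r = -8/(-6) = -8*(-1/6) = 4/3 ≈ 1.3333)
Q(m) = -5 + 3*m (Q(m) = 3*m - 5*1 = 3*m - 5 = -5 + 3*m)
(-21 + Q(r))*(-7) = (-21 + (-5 + 3*(4/3)))*(-7) = (-21 + (-5 + 4))*(-7) = (-21 - 1)*(-7) = -22*(-7) = 154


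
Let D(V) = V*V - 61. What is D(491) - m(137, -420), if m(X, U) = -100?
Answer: 241120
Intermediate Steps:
D(V) = -61 + V**2 (D(V) = V**2 - 61 = -61 + V**2)
D(491) - m(137, -420) = (-61 + 491**2) - 1*(-100) = (-61 + 241081) + 100 = 241020 + 100 = 241120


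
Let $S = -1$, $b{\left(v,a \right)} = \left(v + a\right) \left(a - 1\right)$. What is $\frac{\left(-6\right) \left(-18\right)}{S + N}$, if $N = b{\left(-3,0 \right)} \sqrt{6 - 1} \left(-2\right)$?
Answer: $\frac{108}{179} - \frac{648 \sqrt{5}}{179} \approx -7.4915$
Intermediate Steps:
$b{\left(v,a \right)} = \left(-1 + a\right) \left(a + v\right)$ ($b{\left(v,a \right)} = \left(a + v\right) \left(-1 + a\right) = \left(-1 + a\right) \left(a + v\right)$)
$N = - 6 \sqrt{5}$ ($N = \left(0^{2} - 0 - -3 + 0 \left(-3\right)\right) \sqrt{6 - 1} \left(-2\right) = \left(0 + 0 + 3 + 0\right) \sqrt{5} \left(-2\right) = 3 \sqrt{5} \left(-2\right) = - 6 \sqrt{5} \approx -13.416$)
$\frac{\left(-6\right) \left(-18\right)}{S + N} = \frac{\left(-6\right) \left(-18\right)}{-1 - 6 \sqrt{5}} = \frac{108}{-1 - 6 \sqrt{5}}$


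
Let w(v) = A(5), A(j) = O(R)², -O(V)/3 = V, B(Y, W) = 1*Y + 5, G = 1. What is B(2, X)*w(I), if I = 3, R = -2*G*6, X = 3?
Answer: 9072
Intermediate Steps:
R = -12 (R = -2*1*6 = -2*6 = -12)
B(Y, W) = 5 + Y (B(Y, W) = Y + 5 = 5 + Y)
O(V) = -3*V
A(j) = 1296 (A(j) = (-3*(-12))² = 36² = 1296)
w(v) = 1296
B(2, X)*w(I) = (5 + 2)*1296 = 7*1296 = 9072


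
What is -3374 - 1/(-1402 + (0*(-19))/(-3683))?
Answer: -4730347/1402 ≈ -3374.0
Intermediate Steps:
-3374 - 1/(-1402 + (0*(-19))/(-3683)) = -3374 - 1/(-1402 + 0*(-1/3683)) = -3374 - 1/(-1402 + 0) = -3374 - 1/(-1402) = -3374 - 1*(-1/1402) = -3374 + 1/1402 = -4730347/1402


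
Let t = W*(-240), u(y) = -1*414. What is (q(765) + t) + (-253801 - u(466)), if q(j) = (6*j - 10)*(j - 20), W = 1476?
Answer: 2804473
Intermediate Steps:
u(y) = -414
t = -354240 (t = 1476*(-240) = -354240)
q(j) = (-20 + j)*(-10 + 6*j) (q(j) = (-10 + 6*j)*(-20 + j) = (-20 + j)*(-10 + 6*j))
(q(765) + t) + (-253801 - u(466)) = ((200 - 130*765 + 6*765²) - 354240) + (-253801 - 1*(-414)) = ((200 - 99450 + 6*585225) - 354240) + (-253801 + 414) = ((200 - 99450 + 3511350) - 354240) - 253387 = (3412100 - 354240) - 253387 = 3057860 - 253387 = 2804473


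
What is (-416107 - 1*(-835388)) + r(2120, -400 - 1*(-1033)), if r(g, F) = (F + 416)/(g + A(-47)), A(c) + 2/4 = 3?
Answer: 1779849943/4245 ≈ 4.1928e+5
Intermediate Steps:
A(c) = 5/2 (A(c) = -½ + 3 = 5/2)
r(g, F) = (416 + F)/(5/2 + g) (r(g, F) = (F + 416)/(g + 5/2) = (416 + F)/(5/2 + g))
(-416107 - 1*(-835388)) + r(2120, -400 - 1*(-1033)) = (-416107 - 1*(-835388)) + 2*(416 + (-400 - 1*(-1033)))/(5 + 2*2120) = (-416107 + 835388) + 2*(416 + (-400 + 1033))/(5 + 4240) = 419281 + 2*(416 + 633)/4245 = 419281 + 2*(1/4245)*1049 = 419281 + 2098/4245 = 1779849943/4245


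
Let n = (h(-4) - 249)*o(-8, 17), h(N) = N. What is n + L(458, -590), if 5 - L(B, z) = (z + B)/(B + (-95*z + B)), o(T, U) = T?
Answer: 57792073/28483 ≈ 2029.0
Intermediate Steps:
L(B, z) = 5 - (B + z)/(-95*z + 2*B) (L(B, z) = 5 - (z + B)/(B + (-95*z + B)) = 5 - (B + z)/(B + (B - 95*z)) = 5 - (B + z)/(-95*z + 2*B))
n = 2024 (n = (-4 - 249)*(-8) = -253*(-8) = 2024)
n + L(458, -590) = 2024 + (-476*(-590) + 9*458)/(-95*(-590) + 2*458) = 2024 + (280840 + 4122)/(56050 + 916) = 2024 + 284962/56966 = 2024 + (1/56966)*284962 = 2024 + 142481/28483 = 57792073/28483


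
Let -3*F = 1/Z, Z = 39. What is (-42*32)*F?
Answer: 448/39 ≈ 11.487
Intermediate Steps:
F = -1/117 (F = -⅓/39 = -⅓*1/39 = -1/117 ≈ -0.0085470)
(-42*32)*F = -42*32*(-1/117) = -1344*(-1/117) = 448/39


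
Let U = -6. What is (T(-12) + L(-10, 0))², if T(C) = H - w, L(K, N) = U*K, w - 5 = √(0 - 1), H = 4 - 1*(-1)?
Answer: (60 - I)² ≈ 3599.0 - 120.0*I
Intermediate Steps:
H = 5 (H = 4 + 1 = 5)
w = 5 + I (w = 5 + √(0 - 1) = 5 + √(-1) = 5 + I ≈ 5.0 + 1.0*I)
L(K, N) = -6*K
T(C) = -I (T(C) = 5 - (5 + I) = 5 + (-5 - I) = -I)
(T(-12) + L(-10, 0))² = (-I - 6*(-10))² = (-I + 60)² = (60 - I)²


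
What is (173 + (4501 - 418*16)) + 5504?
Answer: 3490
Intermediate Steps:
(173 + (4501 - 418*16)) + 5504 = (173 + (4501 - 1*6688)) + 5504 = (173 + (4501 - 6688)) + 5504 = (173 - 2187) + 5504 = -2014 + 5504 = 3490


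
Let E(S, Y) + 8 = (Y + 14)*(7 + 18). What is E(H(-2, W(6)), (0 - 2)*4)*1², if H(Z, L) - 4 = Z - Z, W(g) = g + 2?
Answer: 142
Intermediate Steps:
W(g) = 2 + g
H(Z, L) = 4 (H(Z, L) = 4 + (Z - Z) = 4 + 0 = 4)
E(S, Y) = 342 + 25*Y (E(S, Y) = -8 + (Y + 14)*(7 + 18) = -8 + (14 + Y)*25 = -8 + (350 + 25*Y) = 342 + 25*Y)
E(H(-2, W(6)), (0 - 2)*4)*1² = (342 + 25*((0 - 2)*4))*1² = (342 + 25*(-2*4))*1 = (342 + 25*(-8))*1 = (342 - 200)*1 = 142*1 = 142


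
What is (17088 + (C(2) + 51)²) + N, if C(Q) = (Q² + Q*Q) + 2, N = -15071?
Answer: 5738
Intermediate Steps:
C(Q) = 2 + 2*Q² (C(Q) = (Q² + Q²) + 2 = 2*Q² + 2 = 2 + 2*Q²)
(17088 + (C(2) + 51)²) + N = (17088 + ((2 + 2*2²) + 51)²) - 15071 = (17088 + ((2 + 2*4) + 51)²) - 15071 = (17088 + ((2 + 8) + 51)²) - 15071 = (17088 + (10 + 51)²) - 15071 = (17088 + 61²) - 15071 = (17088 + 3721) - 15071 = 20809 - 15071 = 5738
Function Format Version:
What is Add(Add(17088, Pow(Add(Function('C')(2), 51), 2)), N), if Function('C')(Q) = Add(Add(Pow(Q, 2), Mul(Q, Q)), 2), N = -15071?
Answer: 5738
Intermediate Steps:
Function('C')(Q) = Add(2, Mul(2, Pow(Q, 2))) (Function('C')(Q) = Add(Add(Pow(Q, 2), Pow(Q, 2)), 2) = Add(Mul(2, Pow(Q, 2)), 2) = Add(2, Mul(2, Pow(Q, 2))))
Add(Add(17088, Pow(Add(Function('C')(2), 51), 2)), N) = Add(Add(17088, Pow(Add(Add(2, Mul(2, Pow(2, 2))), 51), 2)), -15071) = Add(Add(17088, Pow(Add(Add(2, Mul(2, 4)), 51), 2)), -15071) = Add(Add(17088, Pow(Add(Add(2, 8), 51), 2)), -15071) = Add(Add(17088, Pow(Add(10, 51), 2)), -15071) = Add(Add(17088, Pow(61, 2)), -15071) = Add(Add(17088, 3721), -15071) = Add(20809, -15071) = 5738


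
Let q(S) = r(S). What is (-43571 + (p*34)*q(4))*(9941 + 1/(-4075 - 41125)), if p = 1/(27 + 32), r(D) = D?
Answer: -1155034802689047/2666800 ≈ -4.3312e+8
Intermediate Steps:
q(S) = S
p = 1/59 ≈ 0.016949
(-43571 + (p*34)*q(4))*(9941 + 1/(-4075 - 41125)) = (-43571 + ((1/59)*34)*4)*(9941 + 1/(-4075 - 41125)) = (-43571 + (34/59)*4)*(9941 + 1/(-45200)) = (-43571 + 136/59)*(9941 - 1/45200) = -2570553/59*449333199/45200 = -1155034802689047/2666800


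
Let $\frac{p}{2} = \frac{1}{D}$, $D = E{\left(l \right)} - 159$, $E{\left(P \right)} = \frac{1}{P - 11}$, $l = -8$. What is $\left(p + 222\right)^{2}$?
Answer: $\frac{112508588929}{2283121} \approx 49278.0$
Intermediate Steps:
$E{\left(P \right)} = \frac{1}{-11 + P}$ ($E{\left(P \right)} = \frac{1}{P - 11} = \frac{1}{-11 + P}$)
$D = - \frac{3022}{19}$ ($D = \frac{1}{-11 - 8} - 159 = \frac{1}{-19} - 159 = - \frac{1}{19} - 159 = - \frac{3022}{19} \approx -159.05$)
$p = - \frac{19}{1511}$ ($p = \frac{2}{- \frac{3022}{19}} = 2 \left(- \frac{19}{3022}\right) = - \frac{19}{1511} \approx -0.012574$)
$\left(p + 222\right)^{2} = \left(- \frac{19}{1511} + 222\right)^{2} = \left(\frac{335423}{1511}\right)^{2} = \frac{112508588929}{2283121}$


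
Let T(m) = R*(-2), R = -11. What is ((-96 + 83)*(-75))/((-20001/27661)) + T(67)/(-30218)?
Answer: -135827339262/100731703 ≈ -1348.4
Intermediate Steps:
T(m) = 22 (T(m) = -11*(-2) = 22)
((-96 + 83)*(-75))/((-20001/27661)) + T(67)/(-30218) = ((-96 + 83)*(-75))/((-20001/27661)) + 22/(-30218) = (-13*(-75))/((-20001*1/27661)) + 22*(-1/30218) = 975/(-20001/27661) - 11/15109 = 975*(-27661/20001) - 11/15109 = -8989825/6667 - 11/15109 = -135827339262/100731703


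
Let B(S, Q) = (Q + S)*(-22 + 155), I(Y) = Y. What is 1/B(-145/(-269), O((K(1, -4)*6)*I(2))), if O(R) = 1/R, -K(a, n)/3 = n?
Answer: 38736/2812817 ≈ 0.013771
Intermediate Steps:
K(a, n) = -3*n
B(S, Q) = 133*Q + 133*S (B(S, Q) = (Q + S)*133 = 133*Q + 133*S)
1/B(-145/(-269), O((K(1, -4)*6)*I(2))) = 1/(133/(((-3*(-4)*6)*2)) + 133*(-145/(-269))) = 1/(133/(((12*6)*2)) + 133*(-145*(-1/269))) = 1/(133/((72*2)) + 133*(145/269)) = 1/(133/144 + 19285/269) = 1/(2812817/38736) = 38736/2812817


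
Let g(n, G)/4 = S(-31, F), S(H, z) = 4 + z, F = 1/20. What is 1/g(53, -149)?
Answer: 5/81 ≈ 0.061728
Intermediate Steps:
F = 1/20 ≈ 0.050000
g(n, G) = 81/5 (g(n, G) = 4*(4 + 1/20) = 4*(81/20) = 81/5)
1/g(53, -149) = 1/(81/5) = 5/81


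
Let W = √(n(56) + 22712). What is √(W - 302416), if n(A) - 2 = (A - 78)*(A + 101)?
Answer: √(-302416 + 6*√535) ≈ 549.8*I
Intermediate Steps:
n(A) = 2 + (-78 + A)*(101 + A) (n(A) = 2 + (A - 78)*(A + 101) = 2 + (-78 + A)*(101 + A))
W = 6*√535 (W = √((-7876 + 56² + 23*56) + 22712) = √((-7876 + 3136 + 1288) + 22712) = √(-3452 + 22712) = √19260 = 6*√535 ≈ 138.78)
√(W - 302416) = √(6*√535 - 302416) = √(-302416 + 6*√535)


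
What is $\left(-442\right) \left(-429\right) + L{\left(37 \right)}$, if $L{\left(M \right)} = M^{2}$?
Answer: $190987$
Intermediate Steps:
$\left(-442\right) \left(-429\right) + L{\left(37 \right)} = \left(-442\right) \left(-429\right) + 37^{2} = 189618 + 1369 = 190987$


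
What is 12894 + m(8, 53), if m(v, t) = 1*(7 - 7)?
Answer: 12894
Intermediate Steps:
m(v, t) = 0 (m(v, t) = 1*0 = 0)
12894 + m(8, 53) = 12894 + 0 = 12894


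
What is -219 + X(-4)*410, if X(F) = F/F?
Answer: 191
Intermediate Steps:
X(F) = 1
-219 + X(-4)*410 = -219 + 1*410 = -219 + 410 = 191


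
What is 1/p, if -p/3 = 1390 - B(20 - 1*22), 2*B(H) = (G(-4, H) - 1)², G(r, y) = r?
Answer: -2/8265 ≈ -0.00024198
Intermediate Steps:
B(H) = 25/2 (B(H) = (-4 - 1)²/2 = (½)*(-5)² = (½)*25 = 25/2)
p = -8265/2 (p = -3*(1390 - 1*25/2) = -3*(1390 - 25/2) = -3*2755/2 = -8265/2 ≈ -4132.5)
1/p = 1/(-8265/2) = -2/8265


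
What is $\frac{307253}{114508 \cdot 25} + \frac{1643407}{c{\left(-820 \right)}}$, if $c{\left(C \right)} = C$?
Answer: $- \frac{58804115893}{29342675} \approx -2004.0$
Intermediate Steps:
$\frac{307253}{114508 \cdot 25} + \frac{1643407}{c{\left(-820 \right)}} = \frac{307253}{114508 \cdot 25} + \frac{1643407}{-820} = \frac{307253}{2862700} + 1643407 \left(- \frac{1}{820}\right) = 307253 \cdot \frac{1}{2862700} - \frac{1643407}{820} = \frac{307253}{2862700} - \frac{1643407}{820} = - \frac{58804115893}{29342675}$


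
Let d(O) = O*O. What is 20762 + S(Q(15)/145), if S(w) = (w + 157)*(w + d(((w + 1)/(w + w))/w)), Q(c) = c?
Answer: 29861204014/68121 ≈ 4.3836e+5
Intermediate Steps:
d(O) = O²
S(w) = (157 + w)*(w + (1 + w)²/(4*w⁴)) (S(w) = (w + 157)*(w + (((w + 1)/(w + w))/w)²) = (157 + w)*(w + (((1 + w)/((2*w)))/w)²) = (157 + w)*(w + (((1 + w)*(1/(2*w)))/w)²) = (157 + w)*(w + (((1 + w)/(2*w))/w)²) = (157 + w)*(w + ((1 + w)/(2*w²))²) = (157 + w)*(w + (1 + w)²/(4*w⁴)))
20762 + S(Q(15)/145) = 20762 + (157*(1 + 15/145)² + (15/145)*(1 + 15/145)² + 4*(15/145)⁵*(157 + 15/145))/(4*(15/145)⁴) = 20762 + (157*(1 + 15*(1/145))² + (15*(1/145))*(1 + 15*(1/145))² + 4*(15*(1/145))⁵*(157 + 15*(1/145)))/(4*(15*(1/145))⁴) = 20762 + (157*(1 + 3/29)² + 3*(1 + 3/29)²/29 + 4*(3/29)⁵*(157 + 3/29))/(4*(3/29)⁴) = 20762 + (¼)*(707281/81)*(157*(32/29)² + 3*(32/29)²/29 + 4*(243/20511149)*(4556/29)) = 20762 + (¼)*(707281/81)*(157*(1024/841) + (3/29)*(1024/841) + 4428432/594823321) = 20762 + (¼)*(707281/81)*(160768/841 + 3072/24389 + 4428432/594823321) = 20762 + (¼)*(707281/81)*(113787503248/594823321) = 20762 + 28446875812/68121 = 29861204014/68121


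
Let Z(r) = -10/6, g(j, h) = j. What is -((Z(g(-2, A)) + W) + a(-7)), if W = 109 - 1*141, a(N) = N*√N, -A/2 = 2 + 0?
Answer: 101/3 + 7*I*√7 ≈ 33.667 + 18.52*I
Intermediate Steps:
A = -4 (A = -2*(2 + 0) = -2*2 = -4)
a(N) = N^(3/2)
Z(r) = -5/3 (Z(r) = -10*⅙ = -5/3)
W = -32 (W = 109 - 141 = -32)
-((Z(g(-2, A)) + W) + a(-7)) = -((-5/3 - 32) + (-7)^(3/2)) = -(-101/3 - 7*I*√7) = 101/3 + 7*I*√7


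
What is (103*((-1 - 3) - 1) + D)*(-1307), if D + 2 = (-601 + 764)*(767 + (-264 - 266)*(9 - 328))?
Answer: -36181568598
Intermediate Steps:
D = 27683429 (D = -2 + (-601 + 764)*(767 + (-264 - 266)*(9 - 328)) = -2 + 163*(767 - 530*(-319)) = -2 + 163*(767 + 169070) = -2 + 163*169837 = -2 + 27683431 = 27683429)
(103*((-1 - 3) - 1) + D)*(-1307) = (103*((-1 - 3) - 1) + 27683429)*(-1307) = (103*(-4 - 1) + 27683429)*(-1307) = (103*(-5) + 27683429)*(-1307) = (-515 + 27683429)*(-1307) = 27682914*(-1307) = -36181568598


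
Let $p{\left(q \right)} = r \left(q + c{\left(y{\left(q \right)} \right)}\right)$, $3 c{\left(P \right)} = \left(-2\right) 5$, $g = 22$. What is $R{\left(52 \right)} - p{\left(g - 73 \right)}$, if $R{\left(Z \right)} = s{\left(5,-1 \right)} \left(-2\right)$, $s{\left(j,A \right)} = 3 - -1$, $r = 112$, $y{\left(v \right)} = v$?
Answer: $\frac{18232}{3} \approx 6077.3$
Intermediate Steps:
$s{\left(j,A \right)} = 4$ ($s{\left(j,A \right)} = 3 + 1 = 4$)
$c{\left(P \right)} = - \frac{10}{3}$ ($c{\left(P \right)} = \frac{\left(-2\right) 5}{3} = \frac{1}{3} \left(-10\right) = - \frac{10}{3}$)
$p{\left(q \right)} = - \frac{1120}{3} + 112 q$ ($p{\left(q \right)} = 112 \left(q - \frac{10}{3}\right) = 112 \left(- \frac{10}{3} + q\right) = - \frac{1120}{3} + 112 q$)
$R{\left(Z \right)} = -8$ ($R{\left(Z \right)} = 4 \left(-2\right) = -8$)
$R{\left(52 \right)} - p{\left(g - 73 \right)} = -8 - \left(- \frac{1120}{3} + 112 \left(22 - 73\right)\right) = -8 - \left(- \frac{1120}{3} + 112 \left(-51\right)\right) = -8 - \left(- \frac{1120}{3} - 5712\right) = -8 - - \frac{18256}{3} = -8 + \frac{18256}{3} = \frac{18232}{3}$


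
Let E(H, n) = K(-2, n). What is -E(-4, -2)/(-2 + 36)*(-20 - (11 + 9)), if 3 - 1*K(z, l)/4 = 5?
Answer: -160/17 ≈ -9.4118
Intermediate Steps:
K(z, l) = -8 (K(z, l) = 12 - 4*5 = 12 - 20 = -8)
E(H, n) = -8
-E(-4, -2)/(-2 + 36)*(-20 - (11 + 9)) = -(-8/(-2 + 36))*(-20 - (11 + 9)) = -(-8/34)*(-20 - 1*20) = -(-8*1/34)*(-20 - 20) = -(-4)*(-40)/17 = -1*160/17 = -160/17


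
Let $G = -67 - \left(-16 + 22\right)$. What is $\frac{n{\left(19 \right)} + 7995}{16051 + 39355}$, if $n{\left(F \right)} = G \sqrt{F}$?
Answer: $\frac{615}{4262} - \frac{73 \sqrt{19}}{55406} \approx 0.13856$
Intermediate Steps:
$G = -73$ ($G = -67 - 6 = -73$)
$n{\left(F \right)} = - 73 \sqrt{F}$
$\frac{n{\left(19 \right)} + 7995}{16051 + 39355} = \frac{- 73 \sqrt{19} + 7995}{16051 + 39355} = \frac{7995 - 73 \sqrt{19}}{55406} = \left(7995 - 73 \sqrt{19}\right) \frac{1}{55406} = \frac{615}{4262} - \frac{73 \sqrt{19}}{55406}$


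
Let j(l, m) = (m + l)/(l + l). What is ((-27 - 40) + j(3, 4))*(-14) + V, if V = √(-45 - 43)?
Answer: 2765/3 + 2*I*√22 ≈ 921.67 + 9.3808*I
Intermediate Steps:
V = 2*I*√22 (V = √(-88) = 2*I*√22 ≈ 9.3808*I)
j(l, m) = (l + m)/(2*l) (j(l, m) = (l + m)/((2*l)) = (l + m)*(1/(2*l)) = (l + m)/(2*l))
((-27 - 40) + j(3, 4))*(-14) + V = ((-27 - 40) + (½)*(3 + 4)/3)*(-14) + 2*I*√22 = (-67 + (½)*(⅓)*7)*(-14) + 2*I*√22 = (-67 + 7/6)*(-14) + 2*I*√22 = -395/6*(-14) + 2*I*√22 = 2765/3 + 2*I*√22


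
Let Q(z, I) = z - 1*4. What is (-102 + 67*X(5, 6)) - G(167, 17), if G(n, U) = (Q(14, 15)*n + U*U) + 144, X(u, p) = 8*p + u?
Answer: 1346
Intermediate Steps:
X(u, p) = u + 8*p
Q(z, I) = -4 + z (Q(z, I) = z - 4 = -4 + z)
G(n, U) = 144 + U² + 10*n (G(n, U) = ((-4 + 14)*n + U*U) + 144 = (10*n + U²) + 144 = (U² + 10*n) + 144 = 144 + U² + 10*n)
(-102 + 67*X(5, 6)) - G(167, 17) = (-102 + 67*(5 + 8*6)) - (144 + 17² + 10*167) = (-102 + 67*(5 + 48)) - (144 + 289 + 1670) = (-102 + 67*53) - 1*2103 = (-102 + 3551) - 2103 = 3449 - 2103 = 1346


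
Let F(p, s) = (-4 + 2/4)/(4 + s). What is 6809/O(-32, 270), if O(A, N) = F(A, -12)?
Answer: 108944/7 ≈ 15563.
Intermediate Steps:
F(p, s) = -7/(2*(4 + s)) (F(p, s) = (-4 + 2*(¼))/(4 + s) = (-4 + ½)/(4 + s) = -7/(2*(4 + s)))
O(A, N) = 7/16 (O(A, N) = -7/(8 + 2*(-12)) = -7/(8 - 24) = -7/(-16) = -7*(-1/16) = 7/16)
6809/O(-32, 270) = 6809/(7/16) = 6809*(16/7) = 108944/7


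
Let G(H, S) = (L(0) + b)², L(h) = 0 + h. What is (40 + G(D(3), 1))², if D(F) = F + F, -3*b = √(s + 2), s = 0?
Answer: 131044/81 ≈ 1617.8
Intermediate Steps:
L(h) = h
b = -√2/3 (b = -√(0 + 2)/3 = -√2/3 ≈ -0.47140)
D(F) = 2*F
G(H, S) = 2/9 (G(H, S) = (0 - √2/3)² = (-√2/3)² = 2/9)
(40 + G(D(3), 1))² = (40 + 2/9)² = (362/9)² = 131044/81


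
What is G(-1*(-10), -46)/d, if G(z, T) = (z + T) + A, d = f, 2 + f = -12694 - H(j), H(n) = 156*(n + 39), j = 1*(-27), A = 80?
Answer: -11/3642 ≈ -0.0030203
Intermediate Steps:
j = -27
H(n) = 6084 + 156*n (H(n) = 156*(39 + n) = 6084 + 156*n)
f = -14568 (f = -2 + (-12694 - (6084 + 156*(-27))) = -2 + (-12694 - (6084 - 4212)) = -2 + (-12694 - 1*1872) = -2 + (-12694 - 1872) = -2 - 14566 = -14568)
d = -14568
G(z, T) = 80 + T + z (G(z, T) = (z + T) + 80 = (T + z) + 80 = 80 + T + z)
G(-1*(-10), -46)/d = (80 - 46 - 1*(-10))/(-14568) = (80 - 46 + 10)*(-1/14568) = 44*(-1/14568) = -11/3642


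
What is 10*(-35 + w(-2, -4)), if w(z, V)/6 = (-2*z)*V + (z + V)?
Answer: -1670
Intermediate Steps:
w(z, V) = 6*V + 6*z - 12*V*z (w(z, V) = 6*((-2*z)*V + (z + V)) = 6*(-2*V*z + (V + z)) = 6*(V + z - 2*V*z) = 6*V + 6*z - 12*V*z)
10*(-35 + w(-2, -4)) = 10*(-35 + (6*(-4) + 6*(-2) - 12*(-4)*(-2))) = 10*(-35 + (-24 - 12 - 96)) = 10*(-35 - 132) = 10*(-167) = -1670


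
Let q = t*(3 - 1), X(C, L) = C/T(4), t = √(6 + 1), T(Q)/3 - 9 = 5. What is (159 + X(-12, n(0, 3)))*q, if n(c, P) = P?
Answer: 2222*√7/7 ≈ 839.84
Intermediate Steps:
T(Q) = 42 (T(Q) = 27 + 3*5 = 27 + 15 = 42)
t = √7 ≈ 2.6458
X(C, L) = C/42
q = 2*√7 (q = √7*(3 - 1) = √7*2 = 2*√7 ≈ 5.2915)
(159 + X(-12, n(0, 3)))*q = (159 + (1/42)*(-12))*(2*√7) = (159 - 2/7)*(2*√7) = 1111*(2*√7)/7 = 2222*√7/7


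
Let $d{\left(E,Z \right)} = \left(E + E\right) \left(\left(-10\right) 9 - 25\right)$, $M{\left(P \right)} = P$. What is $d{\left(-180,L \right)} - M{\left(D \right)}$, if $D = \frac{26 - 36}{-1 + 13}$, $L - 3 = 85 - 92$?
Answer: $\frac{248405}{6} \approx 41401.0$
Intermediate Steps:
$L = -4$ ($L = 3 + \left(85 - 92\right) = 3 - 7 = -4$)
$D = - \frac{5}{6}$ ($D = - \frac{10}{12} = \left(-10\right) \frac{1}{12} = - \frac{5}{6} \approx -0.83333$)
$d{\left(E,Z \right)} = - 230 E$ ($d{\left(E,Z \right)} = 2 E \left(-90 - 25\right) = 2 E \left(-115\right) = - 230 E$)
$d{\left(-180,L \right)} - M{\left(D \right)} = \left(-230\right) \left(-180\right) - - \frac{5}{6} = 41400 + \frac{5}{6} = \frac{248405}{6}$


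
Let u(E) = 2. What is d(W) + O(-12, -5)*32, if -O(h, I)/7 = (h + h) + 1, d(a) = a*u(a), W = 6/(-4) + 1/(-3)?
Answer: 15445/3 ≈ 5148.3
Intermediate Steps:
W = -11/6 (W = 6*(-1/4) + 1*(-1/3) = -3/2 - 1/3 = -11/6 ≈ -1.8333)
d(a) = 2*a (d(a) = a*2 = 2*a)
O(h, I) = -7 - 14*h (O(h, I) = -7*((h + h) + 1) = -7*(2*h + 1) = -7*(1 + 2*h) = -7 - 14*h)
d(W) + O(-12, -5)*32 = 2*(-11/6) + (-7 - 14*(-12))*32 = -11/3 + (-7 + 168)*32 = -11/3 + 161*32 = -11/3 + 5152 = 15445/3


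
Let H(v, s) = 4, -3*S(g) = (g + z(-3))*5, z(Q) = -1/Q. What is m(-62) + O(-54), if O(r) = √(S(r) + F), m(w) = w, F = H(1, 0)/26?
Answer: -62 + √136279/39 ≈ -52.534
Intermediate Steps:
S(g) = -5/9 - 5*g/3 (S(g) = -(g - 1/(-3))*5/3 = -(g - 1*(-⅓))*5/3 = -(g + ⅓)*5/3 = -(⅓ + g)*5/3 = -(5/3 + 5*g)/3 = -5/9 - 5*g/3)
F = 2/13 (F = 4/26 = 4*(1/26) = 2/13 ≈ 0.15385)
O(r) = √(-47/117 - 5*r/3) (O(r) = √((-5/9 - 5*r/3) + 2/13) = √(-47/117 - 5*r/3))
m(-62) + O(-54) = -62 + √(-611 - 2535*(-54))/39 = -62 + √(-611 + 136890)/39 = -62 + √136279/39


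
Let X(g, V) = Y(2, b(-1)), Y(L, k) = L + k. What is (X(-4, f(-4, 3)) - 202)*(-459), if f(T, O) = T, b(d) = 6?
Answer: 89046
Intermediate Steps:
X(g, V) = 8 (X(g, V) = 2 + 6 = 8)
(X(-4, f(-4, 3)) - 202)*(-459) = (8 - 202)*(-459) = -194*(-459) = 89046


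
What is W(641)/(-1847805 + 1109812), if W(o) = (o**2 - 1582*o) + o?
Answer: 602540/737993 ≈ 0.81646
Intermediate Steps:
W(o) = o**2 - 1581*o
W(641)/(-1847805 + 1109812) = (641*(-1581 + 641))/(-1847805 + 1109812) = (641*(-940))/(-737993) = -602540*(-1/737993) = 602540/737993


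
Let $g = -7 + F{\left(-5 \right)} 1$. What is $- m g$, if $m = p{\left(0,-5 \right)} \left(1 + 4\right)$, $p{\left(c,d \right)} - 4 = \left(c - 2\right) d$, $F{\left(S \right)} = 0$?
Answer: $490$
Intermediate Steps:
$p{\left(c,d \right)} = 4 + d \left(-2 + c\right)$ ($p{\left(c,d \right)} = 4 + \left(c - 2\right) d = 4 + \left(-2 + c\right) d = 4 + d \left(-2 + c\right)$)
$g = -7$ ($g = -7 + 0 \cdot 1 = -7 + 0 = -7$)
$m = 70$ ($m = \left(4 - -10 + 0 \left(-5\right)\right) \left(1 + 4\right) = \left(4 + 10 + 0\right) 5 = 14 \cdot 5 = 70$)
$- m g = - 70 \left(-7\right) = \left(-1\right) \left(-490\right) = 490$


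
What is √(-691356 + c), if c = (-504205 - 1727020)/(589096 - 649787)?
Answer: I*√2546403533597761/60691 ≈ 831.46*I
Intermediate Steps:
c = 2231225/60691 (c = -2231225/(-60691) = -2231225*(-1/60691) = 2231225/60691 ≈ 36.764)
√(-691356 + c) = √(-691356 + 2231225/60691) = √(-41956855771/60691) = I*√2546403533597761/60691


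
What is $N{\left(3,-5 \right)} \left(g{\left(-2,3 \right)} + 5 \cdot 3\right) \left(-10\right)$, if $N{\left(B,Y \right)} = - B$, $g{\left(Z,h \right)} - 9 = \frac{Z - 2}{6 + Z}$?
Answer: $690$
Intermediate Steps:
$g{\left(Z,h \right)} = 9 + \frac{-2 + Z}{6 + Z}$ ($g{\left(Z,h \right)} = 9 + \frac{Z - 2}{6 + Z} = 9 + \frac{-2 + Z}{6 + Z}$)
$N{\left(3,-5 \right)} \left(g{\left(-2,3 \right)} + 5 \cdot 3\right) \left(-10\right) = \left(-1\right) 3 \left(\frac{2 \left(26 + 5 \left(-2\right)\right)}{6 - 2} + 5 \cdot 3\right) \left(-10\right) = - 3 \left(\frac{2 \left(26 - 10\right)}{4} + 15\right) \left(-10\right) = - 3 \left(2 \cdot \frac{1}{4} \cdot 16 + 15\right) \left(-10\right) = - 3 \left(8 + 15\right) \left(-10\right) = \left(-3\right) 23 \left(-10\right) = \left(-69\right) \left(-10\right) = 690$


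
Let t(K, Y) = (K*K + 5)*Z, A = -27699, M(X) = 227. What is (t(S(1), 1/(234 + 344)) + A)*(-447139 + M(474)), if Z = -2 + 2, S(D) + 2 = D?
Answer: 12379015488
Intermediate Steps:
S(D) = -2 + D
Z = 0
t(K, Y) = 0 (t(K, Y) = (K*K + 5)*0 = (K**2 + 5)*0 = (5 + K**2)*0 = 0)
(t(S(1), 1/(234 + 344)) + A)*(-447139 + M(474)) = (0 - 27699)*(-447139 + 227) = -27699*(-446912) = 12379015488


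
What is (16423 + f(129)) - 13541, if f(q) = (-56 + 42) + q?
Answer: 2997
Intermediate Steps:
f(q) = -14 + q
(16423 + f(129)) - 13541 = (16423 + (-14 + 129)) - 13541 = (16423 + 115) - 13541 = 16538 - 13541 = 2997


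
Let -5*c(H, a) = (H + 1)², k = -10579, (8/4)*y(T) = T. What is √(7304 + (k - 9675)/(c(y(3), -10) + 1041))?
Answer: 16*√492196855/4159 ≈ 85.349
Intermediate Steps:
y(T) = T/2
c(H, a) = -(1 + H)²/5 (c(H, a) = -(H + 1)²/5 = -(1 + H)²/5)
√(7304 + (k - 9675)/(c(y(3), -10) + 1041)) = √(7304 + (-10579 - 9675)/(-(1 + (½)*3)²/5 + 1041)) = √(7304 - 20254/(-(1 + 3/2)²/5 + 1041)) = √(7304 - 20254/(-(5/2)²/5 + 1041)) = √(7304 - 20254/(-⅕*25/4 + 1041)) = √(7304 - 20254/(-5/4 + 1041)) = √(7304 - 20254/4159/4) = √(7304 - 20254*4/4159) = √(7304 - 81016/4159) = √(30296320/4159) = 16*√492196855/4159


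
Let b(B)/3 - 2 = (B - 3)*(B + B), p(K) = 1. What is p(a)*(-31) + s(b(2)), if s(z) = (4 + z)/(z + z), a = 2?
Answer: -185/6 ≈ -30.833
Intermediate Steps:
b(B) = 6 + 6*B*(-3 + B) (b(B) = 6 + 3*((B - 3)*(B + B)) = 6 + 3*((-3 + B)*(2*B)) = 6 + 3*(2*B*(-3 + B)) = 6 + 6*B*(-3 + B))
s(z) = (4 + z)/(2*z) (s(z) = (4 + z)/((2*z)) = (4 + z)*(1/(2*z)) = (4 + z)/(2*z))
p(a)*(-31) + s(b(2)) = 1*(-31) + (4 + (6 - 18*2 + 6*2²))/(2*(6 - 18*2 + 6*2²)) = -31 + (4 + (6 - 36 + 6*4))/(2*(6 - 36 + 6*4)) = -31 + (4 + (6 - 36 + 24))/(2*(6 - 36 + 24)) = -31 + (½)*(4 - 6)/(-6) = -31 + (½)*(-⅙)*(-2) = -31 + ⅙ = -185/6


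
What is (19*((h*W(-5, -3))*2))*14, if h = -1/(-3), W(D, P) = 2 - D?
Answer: 3724/3 ≈ 1241.3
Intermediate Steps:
h = ⅓ (h = -1*(-⅓) = ⅓ ≈ 0.33333)
(19*((h*W(-5, -3))*2))*14 = (19*(((2 - 1*(-5))/3)*2))*14 = (19*(((2 + 5)/3)*2))*14 = (19*(((⅓)*7)*2))*14 = (19*((7/3)*2))*14 = (19*(14/3))*14 = (266/3)*14 = 3724/3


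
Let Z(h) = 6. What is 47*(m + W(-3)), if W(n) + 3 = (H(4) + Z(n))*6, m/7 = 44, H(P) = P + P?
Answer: 18283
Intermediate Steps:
H(P) = 2*P
m = 308 (m = 7*44 = 308)
W(n) = 81 (W(n) = -3 + (2*4 + 6)*6 = -3 + (8 + 6)*6 = -3 + 14*6 = -3 + 84 = 81)
47*(m + W(-3)) = 47*(308 + 81) = 47*389 = 18283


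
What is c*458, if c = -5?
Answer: -2290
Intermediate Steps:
c*458 = -5*458 = -2290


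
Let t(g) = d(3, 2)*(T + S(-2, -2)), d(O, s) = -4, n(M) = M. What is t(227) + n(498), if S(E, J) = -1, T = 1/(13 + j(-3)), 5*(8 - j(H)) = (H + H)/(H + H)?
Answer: 13047/26 ≈ 501.81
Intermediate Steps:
j(H) = 39/5 (j(H) = 8 - (H + H)/(5*(H + H)) = 8 - 2*H/(5*(2*H)) = 8 - 2*H*1/(2*H)/5 = 8 - ⅕*1 = 8 - ⅕ = 39/5)
T = 5/104 (T = 1/(13 + 39/5) = 1/(104/5) = 5/104 ≈ 0.048077)
t(g) = 99/26 (t(g) = -4*(5/104 - 1) = -4*(-99/104) = 99/26)
t(227) + n(498) = 99/26 + 498 = 13047/26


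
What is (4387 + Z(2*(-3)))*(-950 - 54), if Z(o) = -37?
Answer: -4367400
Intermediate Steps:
(4387 + Z(2*(-3)))*(-950 - 54) = (4387 - 37)*(-950 - 54) = 4350*(-1004) = -4367400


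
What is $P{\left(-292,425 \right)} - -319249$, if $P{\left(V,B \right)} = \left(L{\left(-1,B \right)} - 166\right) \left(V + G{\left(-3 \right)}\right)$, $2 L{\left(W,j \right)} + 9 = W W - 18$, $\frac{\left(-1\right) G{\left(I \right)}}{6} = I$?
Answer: $368295$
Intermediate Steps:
$G{\left(I \right)} = - 6 I$
$L{\left(W,j \right)} = - \frac{27}{2} + \frac{W^{2}}{2}$ ($L{\left(W,j \right)} = - \frac{9}{2} + \frac{W W - 18}{2} = - \frac{9}{2} + \frac{W^{2} - 18}{2} = - \frac{9}{2} + \frac{-18 + W^{2}}{2} = - \frac{9}{2} + \left(-9 + \frac{W^{2}}{2}\right) = - \frac{27}{2} + \frac{W^{2}}{2}$)
$P{\left(V,B \right)} = -3222 - 179 V$ ($P{\left(V,B \right)} = \left(\left(- \frac{27}{2} + \frac{\left(-1\right)^{2}}{2}\right) - 166\right) \left(V - -18\right) = \left(\left(- \frac{27}{2} + \frac{1}{2} \cdot 1\right) - 166\right) \left(V + 18\right) = \left(\left(- \frac{27}{2} + \frac{1}{2}\right) - 166\right) \left(18 + V\right) = \left(-13 - 166\right) \left(18 + V\right) = - 179 \left(18 + V\right) = -3222 - 179 V$)
$P{\left(-292,425 \right)} - -319249 = \left(-3222 - -52268\right) - -319249 = \left(-3222 + 52268\right) + 319249 = 49046 + 319249 = 368295$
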